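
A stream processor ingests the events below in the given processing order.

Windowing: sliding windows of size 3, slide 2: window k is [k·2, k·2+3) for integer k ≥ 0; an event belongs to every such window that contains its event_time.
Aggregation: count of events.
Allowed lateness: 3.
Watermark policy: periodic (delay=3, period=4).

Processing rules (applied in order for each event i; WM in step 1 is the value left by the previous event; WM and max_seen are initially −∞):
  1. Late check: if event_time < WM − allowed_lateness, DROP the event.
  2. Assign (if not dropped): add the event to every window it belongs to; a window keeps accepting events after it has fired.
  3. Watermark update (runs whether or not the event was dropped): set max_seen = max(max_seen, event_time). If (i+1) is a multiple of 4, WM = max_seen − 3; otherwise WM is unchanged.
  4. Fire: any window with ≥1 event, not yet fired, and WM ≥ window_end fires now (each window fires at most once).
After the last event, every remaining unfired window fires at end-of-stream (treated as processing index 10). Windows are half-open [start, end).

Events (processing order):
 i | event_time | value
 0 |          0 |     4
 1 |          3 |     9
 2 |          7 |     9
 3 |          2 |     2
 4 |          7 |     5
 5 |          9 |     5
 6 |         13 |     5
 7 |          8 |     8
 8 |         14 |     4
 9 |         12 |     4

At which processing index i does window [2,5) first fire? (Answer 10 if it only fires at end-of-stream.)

i=0 t=0 v=4: → [0,3); WM=−∞
i=1 t=3 v=9: → [2,5); WM=−∞
i=2 t=7 v=9: → [6,9); WM=−∞
i=3 t=2 v=2: → [2,5),[0,3); WM=4; [0,3) fires=2
i=4 t=7 v=5: → [6,9); WM=4
i=5 t=9 v=5: → [8,11); WM=4
i=6 t=13 v=5: → [12,15); WM=4
i=7 t=8 v=8: → [8,11),[6,9); WM=10; [2,5) fires=2 [6,9) fires=3
i=8 t=14 v=4: → [14,17),[12,15); WM=10
i=9 t=12 v=4: → [12,15),[10,13); WM=10

7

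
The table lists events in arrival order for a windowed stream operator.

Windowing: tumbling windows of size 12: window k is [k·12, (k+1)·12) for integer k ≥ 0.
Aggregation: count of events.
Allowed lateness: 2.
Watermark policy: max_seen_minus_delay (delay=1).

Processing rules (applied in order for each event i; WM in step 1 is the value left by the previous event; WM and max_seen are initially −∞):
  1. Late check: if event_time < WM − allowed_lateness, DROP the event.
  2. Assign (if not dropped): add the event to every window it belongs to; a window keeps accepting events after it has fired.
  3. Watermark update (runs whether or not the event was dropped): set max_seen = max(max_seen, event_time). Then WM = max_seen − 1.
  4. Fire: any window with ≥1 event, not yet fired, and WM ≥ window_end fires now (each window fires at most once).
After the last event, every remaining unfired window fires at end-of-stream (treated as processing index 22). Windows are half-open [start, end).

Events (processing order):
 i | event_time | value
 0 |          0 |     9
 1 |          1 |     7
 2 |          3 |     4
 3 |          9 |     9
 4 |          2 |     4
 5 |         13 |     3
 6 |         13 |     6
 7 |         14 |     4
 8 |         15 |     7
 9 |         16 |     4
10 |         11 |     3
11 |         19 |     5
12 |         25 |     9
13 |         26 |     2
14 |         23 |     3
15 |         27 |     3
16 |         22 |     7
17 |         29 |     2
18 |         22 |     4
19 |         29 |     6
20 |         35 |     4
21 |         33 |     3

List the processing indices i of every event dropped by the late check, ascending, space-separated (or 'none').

i=0 t=0 v=9: → [0,12); WM=-1
i=1 t=1 v=7: → [0,12); WM=0
i=2 t=3 v=4: → [0,12); WM=2
i=3 t=9 v=9: → [0,12); WM=8
i=4 t=2 v=4: DROP (t<8-2); WM=8
i=5 t=13 v=3: → [12,24); WM=12; [0,12) fires=4
i=6 t=13 v=6: → [12,24); WM=12
i=7 t=14 v=4: → [12,24); WM=13
i=8 t=15 v=7: → [12,24); WM=14
i=9 t=16 v=4: → [12,24); WM=15
i=10 t=11 v=3: DROP (t<15-2); WM=15
i=11 t=19 v=5: → [12,24); WM=18
i=12 t=25 v=9: → [24,36); WM=24; [12,24) fires=6
i=13 t=26 v=2: → [24,36); WM=25
i=14 t=23 v=3: → [12,24); WM=25
i=15 t=27 v=3: → [24,36); WM=26
i=16 t=22 v=7: DROP (t<26-2); WM=26
i=17 t=29 v=2: → [24,36); WM=28
i=18 t=22 v=4: DROP (t<28-2); WM=28
i=19 t=29 v=6: → [24,36); WM=28
i=20 t=35 v=4: → [24,36); WM=34
i=21 t=33 v=3: → [24,36); WM=34

4 10 16 18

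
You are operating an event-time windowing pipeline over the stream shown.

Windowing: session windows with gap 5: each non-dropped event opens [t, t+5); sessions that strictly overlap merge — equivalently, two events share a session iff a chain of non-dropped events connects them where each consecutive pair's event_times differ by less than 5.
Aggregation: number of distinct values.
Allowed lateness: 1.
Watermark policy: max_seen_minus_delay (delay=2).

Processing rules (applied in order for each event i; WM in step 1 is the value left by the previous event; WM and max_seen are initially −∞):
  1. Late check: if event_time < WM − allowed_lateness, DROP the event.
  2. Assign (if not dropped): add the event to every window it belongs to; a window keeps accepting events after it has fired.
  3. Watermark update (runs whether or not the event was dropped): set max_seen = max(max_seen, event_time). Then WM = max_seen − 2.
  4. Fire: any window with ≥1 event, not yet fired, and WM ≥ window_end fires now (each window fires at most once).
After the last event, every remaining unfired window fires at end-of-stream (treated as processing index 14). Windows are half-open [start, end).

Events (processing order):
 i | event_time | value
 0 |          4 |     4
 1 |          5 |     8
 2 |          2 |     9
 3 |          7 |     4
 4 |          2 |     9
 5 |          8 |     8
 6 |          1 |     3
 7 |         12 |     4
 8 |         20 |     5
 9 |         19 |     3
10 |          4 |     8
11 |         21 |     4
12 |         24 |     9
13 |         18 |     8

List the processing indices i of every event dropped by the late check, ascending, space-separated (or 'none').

i=0 t=4 v=4: → [4,9); WM=2
i=1 t=5 v=8: → [4,10); WM=3
i=2 t=2 v=9: → [2,10); WM=3
i=3 t=7 v=4: → [2,12); WM=5
i=4 t=2 v=9: DROP (t<5-1); WM=5
i=5 t=8 v=8: → [2,13); WM=6
i=6 t=1 v=3: DROP (t<6-1); WM=6
i=7 t=12 v=4: → [2,17); WM=10
i=8 t=20 v=5: → [20,25); WM=18
i=9 t=19 v=3: → [19,25); WM=18
i=10 t=4 v=8: DROP (t<18-1); WM=18
i=11 t=21 v=4: → [19,26); WM=19
i=12 t=24 v=9: → [19,29); WM=22
i=13 t=18 v=8: DROP (t<22-1); WM=22

4 6 10 13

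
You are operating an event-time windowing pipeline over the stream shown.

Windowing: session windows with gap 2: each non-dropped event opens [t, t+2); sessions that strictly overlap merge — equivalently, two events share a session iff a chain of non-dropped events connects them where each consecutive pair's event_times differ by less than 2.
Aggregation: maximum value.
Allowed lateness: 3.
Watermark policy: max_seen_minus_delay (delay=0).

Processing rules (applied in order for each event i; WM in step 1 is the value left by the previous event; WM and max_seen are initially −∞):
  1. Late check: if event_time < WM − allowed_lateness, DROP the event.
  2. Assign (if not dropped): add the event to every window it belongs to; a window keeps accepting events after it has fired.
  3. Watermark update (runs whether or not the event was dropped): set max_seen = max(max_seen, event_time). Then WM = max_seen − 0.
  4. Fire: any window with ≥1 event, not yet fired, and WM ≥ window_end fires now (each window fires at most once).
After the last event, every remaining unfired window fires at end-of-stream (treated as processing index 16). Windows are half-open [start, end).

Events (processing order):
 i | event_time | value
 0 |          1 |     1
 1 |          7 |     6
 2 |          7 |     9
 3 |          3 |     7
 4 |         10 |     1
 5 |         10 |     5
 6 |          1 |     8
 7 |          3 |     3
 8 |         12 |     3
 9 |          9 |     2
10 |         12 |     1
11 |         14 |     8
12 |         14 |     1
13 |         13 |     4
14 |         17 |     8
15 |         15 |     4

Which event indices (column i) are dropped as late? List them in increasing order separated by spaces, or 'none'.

3 6 7

i=0 t=1 v=1: → [1,3); WM=1
i=1 t=7 v=6: → [7,9); WM=7
i=2 t=7 v=9: → [7,9); WM=7
i=3 t=3 v=7: DROP (t<7-3); WM=7
i=4 t=10 v=1: → [10,12); WM=10
i=5 t=10 v=5: → [10,12); WM=10
i=6 t=1 v=8: DROP (t<10-3); WM=10
i=7 t=3 v=3: DROP (t<10-3); WM=10
i=8 t=12 v=3: → [12,14); WM=12
i=9 t=9 v=2: → [9,12); WM=12
i=10 t=12 v=1: → [12,14); WM=12
i=11 t=14 v=8: → [14,16); WM=14
i=12 t=14 v=1: → [14,16); WM=14
i=13 t=13 v=4: → [12,16); WM=14
i=14 t=17 v=8: → [17,19); WM=17
i=15 t=15 v=4: → [12,17); WM=17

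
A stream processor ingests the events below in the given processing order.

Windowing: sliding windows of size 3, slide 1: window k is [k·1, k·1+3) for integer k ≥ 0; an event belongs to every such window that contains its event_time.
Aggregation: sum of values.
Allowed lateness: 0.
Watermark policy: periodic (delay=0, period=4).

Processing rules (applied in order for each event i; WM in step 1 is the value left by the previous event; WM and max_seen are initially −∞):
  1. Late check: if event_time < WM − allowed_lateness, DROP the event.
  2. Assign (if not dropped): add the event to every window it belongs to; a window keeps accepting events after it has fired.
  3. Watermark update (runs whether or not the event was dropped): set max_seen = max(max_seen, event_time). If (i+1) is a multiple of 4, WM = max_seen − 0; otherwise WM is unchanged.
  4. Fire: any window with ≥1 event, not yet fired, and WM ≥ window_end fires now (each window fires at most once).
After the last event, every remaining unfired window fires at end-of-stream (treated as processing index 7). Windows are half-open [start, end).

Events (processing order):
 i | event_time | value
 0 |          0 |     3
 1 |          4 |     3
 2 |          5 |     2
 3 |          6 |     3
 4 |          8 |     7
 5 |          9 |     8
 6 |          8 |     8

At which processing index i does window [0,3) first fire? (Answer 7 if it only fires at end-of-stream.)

i=0 t=0 v=3: → [0,3); WM=−∞
i=1 t=4 v=3: → [4,7),[3,6),[2,5); WM=−∞
i=2 t=5 v=2: → [5,8),[4,7),[3,6); WM=−∞
i=3 t=6 v=3: → [6,9),[5,8),[4,7); WM=6; [0,3) fires=3 [2,5) fires=3 [3,6) fires=5
i=4 t=8 v=7: → [8,11),[7,10),[6,9); WM=6
i=5 t=9 v=8: → [9,12),[8,11),[7,10); WM=6
i=6 t=8 v=8: → [8,11),[7,10),[6,9); WM=6

3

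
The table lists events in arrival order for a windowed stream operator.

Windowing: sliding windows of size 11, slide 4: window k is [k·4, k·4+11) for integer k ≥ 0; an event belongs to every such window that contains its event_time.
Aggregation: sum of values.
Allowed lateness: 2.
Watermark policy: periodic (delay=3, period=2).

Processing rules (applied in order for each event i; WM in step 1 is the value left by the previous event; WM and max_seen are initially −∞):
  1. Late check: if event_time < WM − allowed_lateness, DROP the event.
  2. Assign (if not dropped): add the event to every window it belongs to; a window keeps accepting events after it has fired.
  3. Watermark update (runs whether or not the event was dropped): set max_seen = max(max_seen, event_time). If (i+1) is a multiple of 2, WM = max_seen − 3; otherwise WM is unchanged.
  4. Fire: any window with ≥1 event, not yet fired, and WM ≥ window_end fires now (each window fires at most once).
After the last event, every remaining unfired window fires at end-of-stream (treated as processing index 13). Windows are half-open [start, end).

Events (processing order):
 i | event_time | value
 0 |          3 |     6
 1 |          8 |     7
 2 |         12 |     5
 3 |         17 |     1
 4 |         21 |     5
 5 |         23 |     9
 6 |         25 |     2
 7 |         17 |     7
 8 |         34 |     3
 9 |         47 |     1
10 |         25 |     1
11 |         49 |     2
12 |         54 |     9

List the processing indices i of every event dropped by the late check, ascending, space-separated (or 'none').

i=0 t=3 v=6: → [0,11); WM=−∞
i=1 t=8 v=7: → [8,19),[4,15),[0,11); WM=5
i=2 t=12 v=5: → [12,23),[8,19),[4,15); WM=5
i=3 t=17 v=1: → [16,27),[12,23),[8,19); WM=14; [0,11) fires=13
i=4 t=21 v=5: → [20,31),[16,27),[12,23); WM=14
i=5 t=23 v=9: → [20,31),[16,27); WM=20; [4,15) fires=12 [8,19) fires=13
i=6 t=25 v=2: → [24,35),[20,31),[16,27); WM=20
i=7 t=17 v=7: DROP (t<20-2); WM=22
i=8 t=34 v=3: → [32,43),[28,39),[24,35); WM=22
i=9 t=47 v=1: → [44,55),[40,51); WM=44; [12,23) fires=11 [16,27) fires=17 [20,31) fires=16 [24,35) fires=5 [28,39) fires=3 [32,43) fires=3
i=10 t=25 v=1: DROP (t<44-2); WM=44
i=11 t=49 v=2: → [48,59),[44,55),[40,51); WM=46
i=12 t=54 v=9: → [52,63),[48,59),[44,55); WM=46

7 10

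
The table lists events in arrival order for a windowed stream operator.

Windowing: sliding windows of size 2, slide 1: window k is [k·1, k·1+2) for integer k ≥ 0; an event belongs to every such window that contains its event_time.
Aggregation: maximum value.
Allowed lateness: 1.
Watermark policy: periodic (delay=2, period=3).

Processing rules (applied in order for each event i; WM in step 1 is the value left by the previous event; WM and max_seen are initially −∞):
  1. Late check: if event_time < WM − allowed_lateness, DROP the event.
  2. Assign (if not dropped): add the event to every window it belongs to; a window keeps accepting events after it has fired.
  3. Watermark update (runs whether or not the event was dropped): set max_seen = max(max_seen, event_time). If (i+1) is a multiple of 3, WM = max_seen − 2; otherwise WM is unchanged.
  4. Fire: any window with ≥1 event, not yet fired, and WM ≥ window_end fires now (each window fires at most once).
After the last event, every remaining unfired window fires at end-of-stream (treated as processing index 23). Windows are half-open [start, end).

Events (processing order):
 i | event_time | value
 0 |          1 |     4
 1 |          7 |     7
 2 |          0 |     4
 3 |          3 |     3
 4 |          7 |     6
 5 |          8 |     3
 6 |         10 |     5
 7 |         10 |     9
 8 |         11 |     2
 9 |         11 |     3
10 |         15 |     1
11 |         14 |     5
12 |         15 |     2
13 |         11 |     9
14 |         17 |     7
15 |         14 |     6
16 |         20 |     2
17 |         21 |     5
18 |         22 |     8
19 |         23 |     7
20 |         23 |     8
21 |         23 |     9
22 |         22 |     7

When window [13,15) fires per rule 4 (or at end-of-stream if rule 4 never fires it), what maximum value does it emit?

i=0 t=1 v=4: → [1,3),[0,2); WM=−∞
i=1 t=7 v=7: → [7,9),[6,8); WM=−∞
i=2 t=0 v=4: → [0,2); WM=5; [0,2) fires=4 [1,3) fires=4
i=3 t=3 v=3: DROP (t<5-1); WM=5
i=4 t=7 v=6: → [7,9),[6,8); WM=5
i=5 t=8 v=3: → [8,10),[7,9); WM=6
i=6 t=10 v=5: → [10,12),[9,11); WM=6
i=7 t=10 v=9: → [10,12),[9,11); WM=6
i=8 t=11 v=2: → [11,13),[10,12); WM=9; [6,8) fires=7 [7,9) fires=7
i=9 t=11 v=3: → [11,13),[10,12); WM=9
i=10 t=15 v=1: → [15,17),[14,16); WM=9
i=11 t=14 v=5: → [14,16),[13,15); WM=13; [8,10) fires=3 [9,11) fires=9 [10,12) fires=9 [11,13) fires=3
i=12 t=15 v=2: → [15,17),[14,16); WM=13
i=13 t=11 v=9: DROP (t<13-1); WM=13
i=14 t=17 v=7: → [17,19),[16,18); WM=15; [13,15) fires=5
i=15 t=14 v=6: → [14,16),[13,15); WM=15
i=16 t=20 v=2: → [20,22),[19,21); WM=15
i=17 t=21 v=5: → [21,23),[20,22); WM=19; [14,16) fires=6 [15,17) fires=2 [16,18) fires=7 [17,19) fires=7
i=18 t=22 v=8: → [22,24),[21,23); WM=19
i=19 t=23 v=7: → [23,25),[22,24); WM=19
i=20 t=23 v=8: → [23,25),[22,24); WM=21; [19,21) fires=2
i=21 t=23 v=9: → [23,25),[22,24); WM=21
i=22 t=22 v=7: → [22,24),[21,23); WM=21

5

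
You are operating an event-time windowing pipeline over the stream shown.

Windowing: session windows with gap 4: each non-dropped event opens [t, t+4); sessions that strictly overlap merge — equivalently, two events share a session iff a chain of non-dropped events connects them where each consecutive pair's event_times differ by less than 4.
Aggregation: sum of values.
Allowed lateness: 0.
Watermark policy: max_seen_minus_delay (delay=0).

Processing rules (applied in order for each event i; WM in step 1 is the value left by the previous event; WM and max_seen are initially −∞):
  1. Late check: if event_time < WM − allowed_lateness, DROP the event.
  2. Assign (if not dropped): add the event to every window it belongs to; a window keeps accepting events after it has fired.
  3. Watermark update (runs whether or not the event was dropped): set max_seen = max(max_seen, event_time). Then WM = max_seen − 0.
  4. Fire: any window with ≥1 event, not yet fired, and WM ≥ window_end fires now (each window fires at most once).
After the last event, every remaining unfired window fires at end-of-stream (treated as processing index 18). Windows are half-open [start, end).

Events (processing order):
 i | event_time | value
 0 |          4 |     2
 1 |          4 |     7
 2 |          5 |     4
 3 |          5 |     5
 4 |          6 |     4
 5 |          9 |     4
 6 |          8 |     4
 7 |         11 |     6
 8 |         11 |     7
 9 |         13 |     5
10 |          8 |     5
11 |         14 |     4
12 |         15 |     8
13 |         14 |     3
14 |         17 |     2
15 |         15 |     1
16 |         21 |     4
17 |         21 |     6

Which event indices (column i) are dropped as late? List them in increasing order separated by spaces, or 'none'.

i=0 t=4 v=2: → [4,8); WM=4
i=1 t=4 v=7: → [4,8); WM=4
i=2 t=5 v=4: → [4,9); WM=5
i=3 t=5 v=5: → [4,9); WM=5
i=4 t=6 v=4: → [4,10); WM=6
i=5 t=9 v=4: → [4,13); WM=9
i=6 t=8 v=4: DROP (t<9-0); WM=9
i=7 t=11 v=6: → [4,15); WM=11
i=8 t=11 v=7: → [4,15); WM=11
i=9 t=13 v=5: → [4,17); WM=13
i=10 t=8 v=5: DROP (t<13-0); WM=13
i=11 t=14 v=4: → [4,18); WM=14
i=12 t=15 v=8: → [4,19); WM=15
i=13 t=14 v=3: DROP (t<15-0); WM=15
i=14 t=17 v=2: → [4,21); WM=17
i=15 t=15 v=1: DROP (t<17-0); WM=17
i=16 t=21 v=4: → [21,25); WM=21
i=17 t=21 v=6: → [21,25); WM=21

6 10 13 15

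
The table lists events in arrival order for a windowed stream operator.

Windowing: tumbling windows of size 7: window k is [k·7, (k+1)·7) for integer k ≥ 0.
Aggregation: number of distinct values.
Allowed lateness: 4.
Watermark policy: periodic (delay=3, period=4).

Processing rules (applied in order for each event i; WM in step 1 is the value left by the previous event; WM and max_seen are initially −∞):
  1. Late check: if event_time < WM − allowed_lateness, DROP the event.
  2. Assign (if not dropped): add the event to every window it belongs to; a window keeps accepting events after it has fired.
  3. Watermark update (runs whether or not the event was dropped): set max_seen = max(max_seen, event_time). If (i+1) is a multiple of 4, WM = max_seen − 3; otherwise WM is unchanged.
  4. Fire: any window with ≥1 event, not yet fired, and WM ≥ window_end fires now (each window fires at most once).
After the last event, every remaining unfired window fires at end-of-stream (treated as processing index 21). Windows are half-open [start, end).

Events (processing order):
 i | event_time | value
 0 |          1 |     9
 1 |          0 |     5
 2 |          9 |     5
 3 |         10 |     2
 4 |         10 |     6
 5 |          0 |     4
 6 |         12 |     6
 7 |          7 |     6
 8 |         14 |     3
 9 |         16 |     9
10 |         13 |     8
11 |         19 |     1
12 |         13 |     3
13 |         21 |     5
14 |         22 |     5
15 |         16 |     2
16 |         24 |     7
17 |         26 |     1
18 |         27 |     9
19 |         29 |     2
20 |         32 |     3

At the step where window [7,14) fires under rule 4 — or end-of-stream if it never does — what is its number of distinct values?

4

i=0 t=1 v=9: → [0,7); WM=−∞
i=1 t=0 v=5: → [0,7); WM=−∞
i=2 t=9 v=5: → [7,14); WM=−∞
i=3 t=10 v=2: → [7,14); WM=7; [0,7) fires=2
i=4 t=10 v=6: → [7,14); WM=7
i=5 t=0 v=4: DROP (t<7-4); WM=7
i=6 t=12 v=6: → [7,14); WM=7
i=7 t=7 v=6: → [7,14); WM=9
i=8 t=14 v=3: → [14,21); WM=9
i=9 t=16 v=9: → [14,21); WM=9
i=10 t=13 v=8: → [7,14); WM=9
i=11 t=19 v=1: → [14,21); WM=16; [7,14) fires=4
i=12 t=13 v=3: → [7,14); WM=16
i=13 t=21 v=5: → [21,28); WM=16
i=14 t=22 v=5: → [21,28); WM=16
i=15 t=16 v=2: → [14,21); WM=19
i=16 t=24 v=7: → [21,28); WM=19
i=17 t=26 v=1: → [21,28); WM=19
i=18 t=27 v=9: → [21,28); WM=19
i=19 t=29 v=2: → [28,35); WM=26; [14,21) fires=4
i=20 t=32 v=3: → [28,35); WM=26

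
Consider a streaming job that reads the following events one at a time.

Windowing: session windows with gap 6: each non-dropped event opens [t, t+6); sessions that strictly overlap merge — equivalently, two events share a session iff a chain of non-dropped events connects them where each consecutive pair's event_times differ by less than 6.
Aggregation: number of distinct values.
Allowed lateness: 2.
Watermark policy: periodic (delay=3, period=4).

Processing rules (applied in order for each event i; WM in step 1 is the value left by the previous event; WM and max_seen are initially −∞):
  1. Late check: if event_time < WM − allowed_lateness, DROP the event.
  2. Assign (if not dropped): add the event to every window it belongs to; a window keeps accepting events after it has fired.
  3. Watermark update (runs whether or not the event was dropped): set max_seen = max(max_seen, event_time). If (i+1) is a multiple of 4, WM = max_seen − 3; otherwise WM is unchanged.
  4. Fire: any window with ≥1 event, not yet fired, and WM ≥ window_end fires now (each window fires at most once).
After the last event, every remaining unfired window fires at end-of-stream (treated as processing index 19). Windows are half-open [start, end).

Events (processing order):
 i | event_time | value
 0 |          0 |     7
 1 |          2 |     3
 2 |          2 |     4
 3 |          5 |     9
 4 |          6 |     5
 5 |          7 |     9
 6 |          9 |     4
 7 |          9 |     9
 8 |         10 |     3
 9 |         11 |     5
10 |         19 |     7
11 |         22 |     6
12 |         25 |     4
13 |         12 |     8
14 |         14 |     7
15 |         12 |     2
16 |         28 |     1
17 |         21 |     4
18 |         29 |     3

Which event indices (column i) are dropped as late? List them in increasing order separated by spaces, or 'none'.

i=0 t=0 v=7: → [0,6); WM=−∞
i=1 t=2 v=3: → [0,8); WM=−∞
i=2 t=2 v=4: → [0,8); WM=−∞
i=3 t=5 v=9: → [0,11); WM=2
i=4 t=6 v=5: → [0,12); WM=2
i=5 t=7 v=9: → [0,13); WM=2
i=6 t=9 v=4: → [0,15); WM=2
i=7 t=9 v=9: → [0,15); WM=6
i=8 t=10 v=3: → [0,16); WM=6
i=9 t=11 v=5: → [0,17); WM=6
i=10 t=19 v=7: → [19,25); WM=6
i=11 t=22 v=6: → [19,28); WM=19
i=12 t=25 v=4: → [19,31); WM=19
i=13 t=12 v=8: DROP (t<19-2); WM=19
i=14 t=14 v=7: DROP (t<19-2); WM=19
i=15 t=12 v=2: DROP (t<19-2); WM=22
i=16 t=28 v=1: → [19,34); WM=22
i=17 t=21 v=4: → [19,34); WM=22
i=18 t=29 v=3: → [19,35); WM=22

13 14 15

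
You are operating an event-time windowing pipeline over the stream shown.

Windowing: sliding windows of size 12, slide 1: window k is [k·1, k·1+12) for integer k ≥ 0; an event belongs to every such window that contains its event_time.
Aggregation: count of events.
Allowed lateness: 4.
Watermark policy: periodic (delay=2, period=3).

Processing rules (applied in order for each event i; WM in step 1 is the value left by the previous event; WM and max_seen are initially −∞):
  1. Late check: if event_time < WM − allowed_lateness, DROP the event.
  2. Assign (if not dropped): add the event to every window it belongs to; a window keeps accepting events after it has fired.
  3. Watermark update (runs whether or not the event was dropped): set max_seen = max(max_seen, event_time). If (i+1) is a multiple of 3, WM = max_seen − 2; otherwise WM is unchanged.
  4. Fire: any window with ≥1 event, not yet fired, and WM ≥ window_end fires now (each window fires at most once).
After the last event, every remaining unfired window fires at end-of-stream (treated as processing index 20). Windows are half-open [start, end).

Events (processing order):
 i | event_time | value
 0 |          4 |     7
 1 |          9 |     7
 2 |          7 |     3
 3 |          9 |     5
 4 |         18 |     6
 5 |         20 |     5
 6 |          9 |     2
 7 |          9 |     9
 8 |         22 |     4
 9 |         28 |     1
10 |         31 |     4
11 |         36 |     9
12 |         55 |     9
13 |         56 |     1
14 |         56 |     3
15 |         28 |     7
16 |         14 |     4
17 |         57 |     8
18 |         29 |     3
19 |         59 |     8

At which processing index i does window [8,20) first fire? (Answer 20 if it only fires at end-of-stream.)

8

i=0 t=4 v=7: → [4,16),[3,15),[2,14),[1,13),[0,12); WM=−∞
i=1 t=9 v=7: → [9,21),[8,20),[7,19),[6,18),[5,17),[4,16),[3,15),[2,14),[1,13),[0,12); WM=−∞
i=2 t=7 v=3: → [7,19),[6,18),[5,17),[4,16),[3,15),[2,14),[1,13),[0,12); WM=7
i=3 t=9 v=5: → [9,21),[8,20),[7,19),[6,18),[5,17),[4,16),[3,15),[2,14),[1,13),[0,12); WM=7
i=4 t=18 v=6: → [18,30),[17,29),[16,28),[15,27),[14,26),[13,25),[12,24),[11,23),[10,22),[9,21),[8,20),[7,19); WM=7
i=5 t=20 v=5: → [20,32),[19,31),[18,30),[17,29),[16,28),[15,27),[14,26),[13,25),[12,24),[11,23),[10,22),[9,21); WM=18; [0,12) fires=4 [1,13) fires=4 [2,14) fires=4 [3,15) fires=4 [4,16) fires=4 [5,17) fires=3 [6,18) fires=3
i=6 t=9 v=2: DROP (t<18-4); WM=18
i=7 t=9 v=9: DROP (t<18-4); WM=18
i=8 t=22 v=4: → [22,34),[21,33),[20,32),[19,31),[18,30),[17,29),[16,28),[15,27),[14,26),[13,25),[12,24),[11,23); WM=20; [7,19) fires=4 [8,20) fires=3
i=9 t=28 v=1: → [28,40),[27,39),[26,38),[25,37),[24,36),[23,35),[22,34),[21,33),[20,32),[19,31),[18,30),[17,29); WM=20
i=10 t=31 v=4: → [31,43),[30,42),[29,41),[28,40),[27,39),[26,38),[25,37),[24,36),[23,35),[22,34),[21,33),[20,32); WM=20
i=11 t=36 v=9: → [36,48),[35,47),[34,46),[33,45),[32,44),[31,43),[30,42),[29,41),[28,40),[27,39),[26,38),[25,37); WM=34; [9,21) fires=4 [10,22) fires=2 [11,23) fires=3 [12,24) fires=3 [13,25) fires=3 [14,26) fires=3 [15,27) fires=3 [16,28) fires=3 [17,29) fires=4 [18,30) fires=4 [19,31) fires=3 [20,32) fires=4 [21,33) fires=3 [22,34) fires=3
i=12 t=55 v=9: → [55,67),[54,66),[53,65),[52,64),[51,63),[50,62),[49,61),[48,60),[47,59),[46,58),[45,57),[44,56); WM=34
i=13 t=56 v=1: → [56,68),[55,67),[54,66),[53,65),[52,64),[51,63),[50,62),[49,61),[48,60),[47,59),[46,58),[45,57); WM=34
i=14 t=56 v=3: → [56,68),[55,67),[54,66),[53,65),[52,64),[51,63),[50,62),[49,61),[48,60),[47,59),[46,58),[45,57); WM=54; [23,35) fires=2 [24,36) fires=2 [25,37) fires=3 [26,38) fires=3 [27,39) fires=3 [28,40) fires=3 [29,41) fires=2 [30,42) fires=2 [31,43) fires=2 [32,44) fires=1 [33,45) fires=1 [34,46) fires=1 [35,47) fires=1 [36,48) fires=1
i=15 t=28 v=7: DROP (t<54-4); WM=54
i=16 t=14 v=4: DROP (t<54-4); WM=54
i=17 t=57 v=8: → [57,69),[56,68),[55,67),[54,66),[53,65),[52,64),[51,63),[50,62),[49,61),[48,60),[47,59),[46,58); WM=55
i=18 t=29 v=3: DROP (t<55-4); WM=55
i=19 t=59 v=8: → [59,71),[58,70),[57,69),[56,68),[55,67),[54,66),[53,65),[52,64),[51,63),[50,62),[49,61),[48,60); WM=55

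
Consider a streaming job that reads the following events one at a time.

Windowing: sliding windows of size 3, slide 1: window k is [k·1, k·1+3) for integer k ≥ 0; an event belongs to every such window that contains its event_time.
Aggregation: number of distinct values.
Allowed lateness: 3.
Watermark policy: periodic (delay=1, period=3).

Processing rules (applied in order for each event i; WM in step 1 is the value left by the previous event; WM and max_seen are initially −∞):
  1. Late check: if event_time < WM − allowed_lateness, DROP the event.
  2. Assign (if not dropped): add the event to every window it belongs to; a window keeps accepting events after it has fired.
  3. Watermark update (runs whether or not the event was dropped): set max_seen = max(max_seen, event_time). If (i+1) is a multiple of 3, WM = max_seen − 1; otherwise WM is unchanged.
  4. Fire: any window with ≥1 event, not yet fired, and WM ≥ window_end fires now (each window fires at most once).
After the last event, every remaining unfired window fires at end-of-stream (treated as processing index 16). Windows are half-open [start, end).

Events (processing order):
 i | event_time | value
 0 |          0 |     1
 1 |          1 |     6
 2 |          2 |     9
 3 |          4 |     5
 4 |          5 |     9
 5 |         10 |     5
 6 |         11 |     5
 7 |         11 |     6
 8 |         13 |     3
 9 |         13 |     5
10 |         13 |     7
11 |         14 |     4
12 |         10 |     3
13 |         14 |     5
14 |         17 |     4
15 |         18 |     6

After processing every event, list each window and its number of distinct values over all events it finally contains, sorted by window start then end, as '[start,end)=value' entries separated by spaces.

[0,3)=3 [1,4)=2 [2,5)=2 [3,6)=2 [4,7)=2 [5,8)=1 [8,11)=2 [9,12)=3 [10,13)=3 [11,14)=4 [12,15)=4 [13,16)=4 [14,17)=2 [15,18)=1 [16,19)=2 [17,20)=2 [18,21)=1

i=0 t=0 v=1: → [0,3); WM=−∞
i=1 t=1 v=6: → [1,4),[0,3); WM=−∞
i=2 t=2 v=9: → [2,5),[1,4),[0,3); WM=1
i=3 t=4 v=5: → [4,7),[3,6),[2,5); WM=1
i=4 t=5 v=9: → [5,8),[4,7),[3,6); WM=1
i=5 t=10 v=5: → [10,13),[9,12),[8,11); WM=9; [0,3) fires=3 [1,4) fires=2 [2,5) fires=2 [3,6) fires=2 [4,7) fires=2 [5,8) fires=1
i=6 t=11 v=5: → [11,14),[10,13),[9,12); WM=9
i=7 t=11 v=6: → [11,14),[10,13),[9,12); WM=9
i=8 t=13 v=3: → [13,16),[12,15),[11,14); WM=12; [8,11) fires=1 [9,12) fires=2
i=9 t=13 v=5: → [13,16),[12,15),[11,14); WM=12
i=10 t=13 v=7: → [13,16),[12,15),[11,14); WM=12
i=11 t=14 v=4: → [14,17),[13,16),[12,15); WM=13; [10,13) fires=2
i=12 t=10 v=3: → [10,13),[9,12),[8,11); WM=13
i=13 t=14 v=5: → [14,17),[13,16),[12,15); WM=13
i=14 t=17 v=4: → [17,20),[16,19),[15,18); WM=16; [11,14) fires=4 [12,15) fires=4 [13,16) fires=4
i=15 t=18 v=6: → [18,21),[17,20),[16,19); WM=16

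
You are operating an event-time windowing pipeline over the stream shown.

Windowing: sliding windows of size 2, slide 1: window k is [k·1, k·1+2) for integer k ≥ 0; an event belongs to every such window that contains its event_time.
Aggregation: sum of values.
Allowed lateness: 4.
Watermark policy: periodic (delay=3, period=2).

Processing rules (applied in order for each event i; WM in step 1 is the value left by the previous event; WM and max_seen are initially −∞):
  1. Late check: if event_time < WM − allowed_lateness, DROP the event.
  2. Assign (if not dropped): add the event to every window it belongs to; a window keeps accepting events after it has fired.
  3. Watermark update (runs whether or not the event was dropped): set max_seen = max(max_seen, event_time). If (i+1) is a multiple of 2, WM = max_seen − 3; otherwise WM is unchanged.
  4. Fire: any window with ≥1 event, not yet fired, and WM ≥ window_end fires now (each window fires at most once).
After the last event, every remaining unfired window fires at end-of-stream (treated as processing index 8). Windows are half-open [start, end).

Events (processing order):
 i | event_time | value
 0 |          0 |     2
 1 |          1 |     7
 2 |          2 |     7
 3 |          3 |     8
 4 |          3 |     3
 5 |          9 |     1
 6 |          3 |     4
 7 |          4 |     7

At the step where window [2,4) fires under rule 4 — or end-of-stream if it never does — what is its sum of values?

i=0 t=0 v=2: → [0,2); WM=−∞
i=1 t=1 v=7: → [1,3),[0,2); WM=-2
i=2 t=2 v=7: → [2,4),[1,3); WM=-2
i=3 t=3 v=8: → [3,5),[2,4); WM=0
i=4 t=3 v=3: → [3,5),[2,4); WM=0
i=5 t=9 v=1: → [9,11),[8,10); WM=6; [0,2) fires=9 [1,3) fires=14 [2,4) fires=18 [3,5) fires=11
i=6 t=3 v=4: → [3,5),[2,4); WM=6
i=7 t=4 v=7: → [4,6),[3,5); WM=6; [4,6) fires=7

18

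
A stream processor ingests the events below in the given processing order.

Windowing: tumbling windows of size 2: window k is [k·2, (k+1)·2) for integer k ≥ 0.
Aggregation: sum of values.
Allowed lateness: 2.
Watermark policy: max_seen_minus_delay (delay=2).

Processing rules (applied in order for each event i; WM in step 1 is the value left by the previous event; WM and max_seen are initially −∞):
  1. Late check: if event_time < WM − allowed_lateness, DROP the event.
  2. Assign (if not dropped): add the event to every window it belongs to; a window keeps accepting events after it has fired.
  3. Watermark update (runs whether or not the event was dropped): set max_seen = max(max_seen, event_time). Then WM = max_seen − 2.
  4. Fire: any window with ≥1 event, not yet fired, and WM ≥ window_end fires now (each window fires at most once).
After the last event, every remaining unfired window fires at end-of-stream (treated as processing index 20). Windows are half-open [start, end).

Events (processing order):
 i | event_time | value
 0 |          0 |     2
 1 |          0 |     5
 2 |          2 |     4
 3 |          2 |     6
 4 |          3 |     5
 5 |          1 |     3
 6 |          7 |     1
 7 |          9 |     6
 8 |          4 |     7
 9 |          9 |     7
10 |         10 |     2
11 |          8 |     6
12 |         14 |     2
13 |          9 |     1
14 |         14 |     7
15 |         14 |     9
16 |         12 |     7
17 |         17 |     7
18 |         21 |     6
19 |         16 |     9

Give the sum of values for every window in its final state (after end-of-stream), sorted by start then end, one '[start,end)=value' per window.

i=0 t=0 v=2: → [0,2); WM=-2
i=1 t=0 v=5: → [0,2); WM=-2
i=2 t=2 v=4: → [2,4); WM=0
i=3 t=2 v=6: → [2,4); WM=0
i=4 t=3 v=5: → [2,4); WM=1
i=5 t=1 v=3: → [0,2); WM=1
i=6 t=7 v=1: → [6,8); WM=5; [0,2) fires=10 [2,4) fires=15
i=7 t=9 v=6: → [8,10); WM=7
i=8 t=4 v=7: DROP (t<7-2); WM=7
i=9 t=9 v=7: → [8,10); WM=7
i=10 t=10 v=2: → [10,12); WM=8; [6,8) fires=1
i=11 t=8 v=6: → [8,10); WM=8
i=12 t=14 v=2: → [14,16); WM=12; [8,10) fires=19 [10,12) fires=2
i=13 t=9 v=1: DROP (t<12-2); WM=12
i=14 t=14 v=7: → [14,16); WM=12
i=15 t=14 v=9: → [14,16); WM=12
i=16 t=12 v=7: → [12,14); WM=12
i=17 t=17 v=7: → [16,18); WM=15; [12,14) fires=7
i=18 t=21 v=6: → [20,22); WM=19; [14,16) fires=18 [16,18) fires=7
i=19 t=16 v=9: DROP (t<19-2); WM=19

[0,2)=10 [2,4)=15 [6,8)=1 [8,10)=19 [10,12)=2 [12,14)=7 [14,16)=18 [16,18)=7 [20,22)=6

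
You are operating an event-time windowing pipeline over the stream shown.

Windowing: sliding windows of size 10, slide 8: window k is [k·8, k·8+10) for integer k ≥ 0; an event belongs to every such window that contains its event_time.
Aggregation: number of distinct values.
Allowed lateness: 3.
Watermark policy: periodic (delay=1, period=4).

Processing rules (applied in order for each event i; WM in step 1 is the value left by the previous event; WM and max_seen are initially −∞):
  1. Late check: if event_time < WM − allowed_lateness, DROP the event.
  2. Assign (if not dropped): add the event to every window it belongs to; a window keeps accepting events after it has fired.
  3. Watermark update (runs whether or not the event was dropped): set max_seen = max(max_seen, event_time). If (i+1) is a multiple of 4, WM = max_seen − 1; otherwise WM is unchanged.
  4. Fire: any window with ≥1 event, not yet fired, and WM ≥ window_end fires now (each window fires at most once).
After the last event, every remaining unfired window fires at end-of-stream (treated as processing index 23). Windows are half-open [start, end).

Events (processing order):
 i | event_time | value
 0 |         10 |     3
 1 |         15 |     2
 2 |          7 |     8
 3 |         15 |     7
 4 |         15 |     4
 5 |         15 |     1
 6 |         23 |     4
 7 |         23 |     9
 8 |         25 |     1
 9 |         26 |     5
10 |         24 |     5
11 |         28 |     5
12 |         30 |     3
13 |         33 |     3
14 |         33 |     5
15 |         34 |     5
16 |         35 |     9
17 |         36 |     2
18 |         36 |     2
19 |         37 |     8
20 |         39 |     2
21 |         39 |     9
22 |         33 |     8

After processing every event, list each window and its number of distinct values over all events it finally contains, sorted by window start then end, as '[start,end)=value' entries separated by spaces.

[0,10)=1 [8,18)=5 [16,26)=4 [24,34)=4 [32,42)=5

i=0 t=10 v=3: → [8,18); WM=−∞
i=1 t=15 v=2: → [8,18); WM=−∞
i=2 t=7 v=8: → [0,10); WM=−∞
i=3 t=15 v=7: → [8,18); WM=14; [0,10) fires=1
i=4 t=15 v=4: → [8,18); WM=14
i=5 t=15 v=1: → [8,18); WM=14
i=6 t=23 v=4: → [16,26); WM=14
i=7 t=23 v=9: → [16,26); WM=22; [8,18) fires=5
i=8 t=25 v=1: → [24,34),[16,26); WM=22
i=9 t=26 v=5: → [24,34); WM=22
i=10 t=24 v=5: → [24,34),[16,26); WM=22
i=11 t=28 v=5: → [24,34); WM=27; [16,26) fires=4
i=12 t=30 v=3: → [24,34); WM=27
i=13 t=33 v=3: → [32,42),[24,34); WM=27
i=14 t=33 v=5: → [32,42),[24,34); WM=27
i=15 t=34 v=5: → [32,42); WM=33
i=16 t=35 v=9: → [32,42); WM=33
i=17 t=36 v=2: → [32,42); WM=33
i=18 t=36 v=2: → [32,42); WM=33
i=19 t=37 v=8: → [32,42); WM=36; [24,34) fires=3
i=20 t=39 v=2: → [32,42); WM=36
i=21 t=39 v=9: → [32,42); WM=36
i=22 t=33 v=8: → [32,42),[24,34); WM=36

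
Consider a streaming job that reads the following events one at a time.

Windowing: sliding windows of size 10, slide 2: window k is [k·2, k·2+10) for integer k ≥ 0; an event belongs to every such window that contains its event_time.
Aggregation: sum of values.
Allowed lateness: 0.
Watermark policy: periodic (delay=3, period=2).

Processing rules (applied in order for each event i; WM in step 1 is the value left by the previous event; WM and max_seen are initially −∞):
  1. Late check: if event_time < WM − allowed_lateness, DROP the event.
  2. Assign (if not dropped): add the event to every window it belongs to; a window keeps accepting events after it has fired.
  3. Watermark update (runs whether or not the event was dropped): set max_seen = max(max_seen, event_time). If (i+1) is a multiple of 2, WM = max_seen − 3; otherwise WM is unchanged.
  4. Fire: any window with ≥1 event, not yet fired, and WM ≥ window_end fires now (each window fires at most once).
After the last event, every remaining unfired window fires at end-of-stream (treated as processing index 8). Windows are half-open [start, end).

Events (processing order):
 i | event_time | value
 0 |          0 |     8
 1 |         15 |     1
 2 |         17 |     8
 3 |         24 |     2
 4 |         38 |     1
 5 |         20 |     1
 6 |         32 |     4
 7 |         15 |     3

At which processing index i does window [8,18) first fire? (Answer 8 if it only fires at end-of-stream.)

3

i=0 t=0 v=8: → [0,10); WM=−∞
i=1 t=15 v=1: → [14,24),[12,22),[10,20),[8,18),[6,16); WM=12; [0,10) fires=8
i=2 t=17 v=8: → [16,26),[14,24),[12,22),[10,20),[8,18); WM=12
i=3 t=24 v=2: → [24,34),[22,32),[20,30),[18,28),[16,26); WM=21; [6,16) fires=1 [8,18) fires=9 [10,20) fires=9
i=4 t=38 v=1: → [38,48),[36,46),[34,44),[32,42),[30,40); WM=21
i=5 t=20 v=1: DROP (t<21-0); WM=35; [12,22) fires=9 [14,24) fires=9 [16,26) fires=10 [18,28) fires=2 [20,30) fires=2 [22,32) fires=2 [24,34) fires=2
i=6 t=32 v=4: DROP (t<35-0); WM=35
i=7 t=15 v=3: DROP (t<35-0); WM=35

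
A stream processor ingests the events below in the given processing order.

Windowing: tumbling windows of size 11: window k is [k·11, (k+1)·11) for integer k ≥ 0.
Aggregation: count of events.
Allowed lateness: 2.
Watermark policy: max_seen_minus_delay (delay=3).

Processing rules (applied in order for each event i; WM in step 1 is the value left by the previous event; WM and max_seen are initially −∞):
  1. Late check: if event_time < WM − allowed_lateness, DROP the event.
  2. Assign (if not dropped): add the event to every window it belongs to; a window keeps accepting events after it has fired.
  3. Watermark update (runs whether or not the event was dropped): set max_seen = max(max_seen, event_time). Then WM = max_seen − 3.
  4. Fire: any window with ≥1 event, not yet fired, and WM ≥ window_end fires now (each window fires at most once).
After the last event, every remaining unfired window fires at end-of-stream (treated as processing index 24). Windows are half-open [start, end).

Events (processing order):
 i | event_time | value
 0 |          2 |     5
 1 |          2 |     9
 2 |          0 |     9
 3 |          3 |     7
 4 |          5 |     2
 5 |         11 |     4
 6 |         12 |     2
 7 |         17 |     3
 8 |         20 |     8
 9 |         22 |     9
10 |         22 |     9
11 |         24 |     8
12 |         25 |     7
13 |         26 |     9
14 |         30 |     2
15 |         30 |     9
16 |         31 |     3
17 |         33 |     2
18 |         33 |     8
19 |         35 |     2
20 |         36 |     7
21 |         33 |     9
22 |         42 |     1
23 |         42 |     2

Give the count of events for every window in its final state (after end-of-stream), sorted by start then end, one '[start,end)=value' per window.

[0,11)=5 [11,22)=4 [22,33)=8 [33,44)=7

i=0 t=2 v=5: → [0,11); WM=-1
i=1 t=2 v=9: → [0,11); WM=-1
i=2 t=0 v=9: → [0,11); WM=-1
i=3 t=3 v=7: → [0,11); WM=0
i=4 t=5 v=2: → [0,11); WM=2
i=5 t=11 v=4: → [11,22); WM=8
i=6 t=12 v=2: → [11,22); WM=9
i=7 t=17 v=3: → [11,22); WM=14; [0,11) fires=5
i=8 t=20 v=8: → [11,22); WM=17
i=9 t=22 v=9: → [22,33); WM=19
i=10 t=22 v=9: → [22,33); WM=19
i=11 t=24 v=8: → [22,33); WM=21
i=12 t=25 v=7: → [22,33); WM=22; [11,22) fires=4
i=13 t=26 v=9: → [22,33); WM=23
i=14 t=30 v=2: → [22,33); WM=27
i=15 t=30 v=9: → [22,33); WM=27
i=16 t=31 v=3: → [22,33); WM=28
i=17 t=33 v=2: → [33,44); WM=30
i=18 t=33 v=8: → [33,44); WM=30
i=19 t=35 v=2: → [33,44); WM=32
i=20 t=36 v=7: → [33,44); WM=33; [22,33) fires=8
i=21 t=33 v=9: → [33,44); WM=33
i=22 t=42 v=1: → [33,44); WM=39
i=23 t=42 v=2: → [33,44); WM=39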